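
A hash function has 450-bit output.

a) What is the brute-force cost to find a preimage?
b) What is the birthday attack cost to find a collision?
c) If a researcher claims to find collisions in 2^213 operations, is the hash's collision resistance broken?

Step 1: Preimage resistance requires brute-force of 2^450 operations.
Step 2: Collision resistance (birthday bound) = 2^(450/2) = 2^225.
Step 3: The claimed attack costs 2^213 operations.
Step 4: Since 2^213 < 2^225, the claimed attack beats the generic birthday bound, so collision resistance is broken.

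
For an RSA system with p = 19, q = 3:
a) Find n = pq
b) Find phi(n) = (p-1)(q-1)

Step 1: n = p * q = 19 * 3 = 57.
Step 2: phi(n) = (p-1)(q-1) = 18 * 2 = 36.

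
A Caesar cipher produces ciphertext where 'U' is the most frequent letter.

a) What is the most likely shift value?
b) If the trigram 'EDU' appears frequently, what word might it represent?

Step 1: In English, 'E' is the most frequent letter (12.7%).
Step 2: The most frequent ciphertext letter is 'U' (position 20).
Step 3: Shift = (20 - 4) mod 26 = 16.
Step 4: Decrypt 'EDU' by shifting back 16:
  E -> O
  D -> N
  U -> E
Step 5: 'EDU' decrypts to 'ONE'.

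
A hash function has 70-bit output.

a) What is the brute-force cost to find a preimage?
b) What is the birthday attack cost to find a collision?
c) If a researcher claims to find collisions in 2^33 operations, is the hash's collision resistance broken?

Step 1: Preimage resistance requires brute-force of 2^70 operations.
Step 2: Collision resistance (birthday bound) = 2^(70/2) = 2^35.
Step 3: The claimed attack costs 2^33 operations.
Step 4: Since 2^33 < 2^35, the claimed attack beats the generic birthday bound, so collision resistance is broken.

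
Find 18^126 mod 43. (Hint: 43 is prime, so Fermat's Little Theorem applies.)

Step 1: Since 43 is prime, by Fermat's Little Theorem: 18^42 = 1 (mod 43).
Step 2: Reduce exponent: 126 mod 42 = 0.
Step 3: So 18^126 = 18^0 (mod 43).
Step 4: 18^0 mod 43 = 1.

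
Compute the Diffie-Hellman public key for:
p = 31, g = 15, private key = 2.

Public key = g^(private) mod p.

Step 1: A = g^a mod p = 15^2 mod 31.
  15^1 mod 31 = 15
  15^2 mod 31 = (15 * 15) mod 31 = 8
Result: A = 8.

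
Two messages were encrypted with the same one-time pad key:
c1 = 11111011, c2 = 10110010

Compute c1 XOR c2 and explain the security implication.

Step 1: c1 XOR c2 = (m1 XOR k) XOR (m2 XOR k).
Step 2: By XOR associativity/commutativity: = m1 XOR m2 XOR k XOR k = m1 XOR m2.
Step 3: 11111011 XOR 10110010 = 01001001 = 73.
Step 4: The key cancels out! An attacker learns m1 XOR m2 = 73, revealing the relationship between plaintexts.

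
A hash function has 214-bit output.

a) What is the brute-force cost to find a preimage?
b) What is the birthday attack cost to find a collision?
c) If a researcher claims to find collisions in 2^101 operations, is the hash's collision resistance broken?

Step 1: Preimage resistance requires brute-force of 2^214 operations.
Step 2: Collision resistance (birthday bound) = 2^(214/2) = 2^107.
Step 3: The claimed attack costs 2^101 operations.
Step 4: Since 2^101 < 2^107, the claimed attack beats the generic birthday bound, so collision resistance is broken.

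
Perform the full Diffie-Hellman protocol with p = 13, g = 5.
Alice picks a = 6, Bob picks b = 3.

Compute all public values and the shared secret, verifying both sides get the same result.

Step 1: A = g^a mod p = 5^6 mod 13 = 12.
Step 2: B = g^b mod p = 5^3 mod 13 = 8.
Step 3: Alice computes s = B^a mod p = 8^6 mod 13 = 12.
Step 4: Bob computes s = A^b mod p = 12^3 mod 13 = 12.
Both sides agree: shared secret = 12.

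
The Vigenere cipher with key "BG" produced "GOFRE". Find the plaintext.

Step 1: Extend key: BGBGB
Step 2: Decrypt each letter (c - k) mod 26:
  G(6) - B(1) = (6-1) mod 26 = 5 = F
  O(14) - G(6) = (14-6) mod 26 = 8 = I
  F(5) - B(1) = (5-1) mod 26 = 4 = E
  R(17) - G(6) = (17-6) mod 26 = 11 = L
  E(4) - B(1) = (4-1) mod 26 = 3 = D
Plaintext: FIELD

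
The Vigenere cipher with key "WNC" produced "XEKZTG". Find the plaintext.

Step 1: Extend key: WNCWNC
Step 2: Decrypt each letter (c - k) mod 26:
  X(23) - W(22) = (23-22) mod 26 = 1 = B
  E(4) - N(13) = (4-13) mod 26 = 17 = R
  K(10) - C(2) = (10-2) mod 26 = 8 = I
  Z(25) - W(22) = (25-22) mod 26 = 3 = D
  T(19) - N(13) = (19-13) mod 26 = 6 = G
  G(6) - C(2) = (6-2) mod 26 = 4 = E
Plaintext: BRIDGE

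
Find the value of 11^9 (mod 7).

Step 1: Compute 11^9 mod 7 step by step, reducing modulo 7 at each step.
  11^1 mod 7 = 4
  11^2 mod 7 = (4 * 11) mod 7 = 2
  11^3 mod 7 = (2 * 11) mod 7 = 1
  11^4 mod 7 = (1 * 11) mod 7 = 4
  11^5 mod 7 = (4 * 11) mod 7 = 2
  11^6 mod 7 = (2 * 11) mod 7 = 1
  11^7 mod 7 = (1 * 11) mod 7 = 4
  11^8 mod 7 = (4 * 11) mod 7 = 2
  11^9 mod 7 = (2 * 11) mod 7 = 1
Step 2: Result = 1.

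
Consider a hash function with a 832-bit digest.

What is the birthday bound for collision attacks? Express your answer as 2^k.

Step 1: The birthday paradox gives collision probability ~50% after sqrt(2^n) = 2^(n/2) hashes.
Step 2: For 832-bit output: 2^(832/2) = 2^416.
Step 3: Approximately 2^416 hash computations needed.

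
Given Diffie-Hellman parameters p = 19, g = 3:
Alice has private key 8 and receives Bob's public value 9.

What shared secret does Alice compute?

Step 1: s = B^a mod p = 9^8 mod 19.
  9^1 mod 19 = 9
  9^2 mod 19 = (9 * 9) mod 19 = 5
  9^3 mod 19 = (5 * 9) mod 19 = 7
  9^4 mod 19 = (7 * 9) mod 19 = 6
  9^5 mod 19 = (6 * 9) mod 19 = 16
  9^6 mod 19 = (16 * 9) mod 19 = 11
  9^7 mod 19 = (11 * 9) mod 19 = 4
  9^8 mod 19 = (4 * 9) mod 19 = 17
Result: shared secret = 17.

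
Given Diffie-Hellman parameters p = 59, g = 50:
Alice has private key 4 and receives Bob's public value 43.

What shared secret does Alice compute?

Step 1: s = B^a mod p = 43^4 mod 59.
  43^1 mod 59 = 43
  43^2 mod 59 = (43 * 43) mod 59 = 20
  43^3 mod 59 = (20 * 43) mod 59 = 34
  43^4 mod 59 = (34 * 43) mod 59 = 46
Result: shared secret = 46.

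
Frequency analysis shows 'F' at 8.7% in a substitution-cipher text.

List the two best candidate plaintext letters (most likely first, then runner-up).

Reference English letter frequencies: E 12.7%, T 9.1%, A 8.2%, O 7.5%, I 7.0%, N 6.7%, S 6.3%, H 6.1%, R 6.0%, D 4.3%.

Step 1: Observed frequency of 'F' is 8.7%.
Step 2: Compute distances to each reference frequency and sort:
  T (9.1%): difference = 0.4% <-- BEST
  A (8.2%): difference = 0.5% <-- RUNNER-UP
  O (7.5%): difference = 1.2%
  I (7.0%): difference = 1.7%
  N (6.7%): difference = 2.0%
Step 3: Most likely is 'T' (9.1%, diff 0.4%); second most likely is 'A' (8.2%, diff 0.5%).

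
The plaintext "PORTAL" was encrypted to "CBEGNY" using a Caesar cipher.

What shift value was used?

Step 1: Compare first letters: P (position 15) -> C (position 2).
Step 2: Shift = (2 - 15) mod 26 = 13.
The shift value is 13.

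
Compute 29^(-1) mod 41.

Step 1: We need x such that 29 * x = 1 (mod 41).
Step 2: Using the extended Euclidean algorithm or trial:
  29 * 17 = 493 = 12 * 41 + 1.
Step 3: Since 493 mod 41 = 1, the inverse is x = 17.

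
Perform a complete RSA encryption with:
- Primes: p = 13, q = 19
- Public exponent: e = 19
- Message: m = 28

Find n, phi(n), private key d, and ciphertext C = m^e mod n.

Step 1: n = 13 * 19 = 247.
Step 2: phi(n) = (13-1)(19-1) = 12 * 18 = 216.
Step 3: Find d = 19^(-1) mod 216 = 91.
  Verify: 19 * 91 = 1729 = 1 (mod 216).
Step 4: C = 28^19 mod 247 = 180.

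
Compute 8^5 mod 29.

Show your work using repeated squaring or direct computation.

Step 1: Compute 8^5 mod 29 step by step, reducing modulo 29 at each step.
  8^1 mod 29 = 8
  8^2 mod 29 = (8 * 8) mod 29 = 6
  8^3 mod 29 = (6 * 8) mod 29 = 19
  8^4 mod 29 = (19 * 8) mod 29 = 7
  8^5 mod 29 = (7 * 8) mod 29 = 27
Step 2: Result = 27.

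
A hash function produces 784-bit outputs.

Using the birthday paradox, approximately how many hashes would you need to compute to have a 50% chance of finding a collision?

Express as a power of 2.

Step 1: The birthday paradox gives collision probability ~50% after sqrt(2^n) = 2^(n/2) hashes.
Step 2: For 784-bit output: 2^(784/2) = 2^392.
Step 3: Approximately 2^392 hash computations needed.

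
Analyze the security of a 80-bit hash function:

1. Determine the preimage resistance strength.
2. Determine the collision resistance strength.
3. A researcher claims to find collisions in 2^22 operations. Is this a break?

Step 1: Preimage resistance requires brute-force of 2^80 operations.
Step 2: Collision resistance (birthday bound) = 2^(80/2) = 2^40.
Step 3: The claimed attack costs 2^22 operations.
Step 4: Since 2^22 < 2^40, the claimed attack beats the generic birthday bound, so collision resistance is broken.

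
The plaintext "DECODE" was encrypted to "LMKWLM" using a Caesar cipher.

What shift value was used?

Step 1: Compare first letters: D (position 3) -> L (position 11).
Step 2: Shift = (11 - 3) mod 26 = 8.
The shift value is 8.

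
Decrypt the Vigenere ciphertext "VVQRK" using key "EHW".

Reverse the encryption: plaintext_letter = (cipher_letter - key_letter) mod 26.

Step 1: Extend key: EHWEH
Step 2: Decrypt each letter (c - k) mod 26:
  V(21) - E(4) = (21-4) mod 26 = 17 = R
  V(21) - H(7) = (21-7) mod 26 = 14 = O
  Q(16) - W(22) = (16-22) mod 26 = 20 = U
  R(17) - E(4) = (17-4) mod 26 = 13 = N
  K(10) - H(7) = (10-7) mod 26 = 3 = D
Plaintext: ROUND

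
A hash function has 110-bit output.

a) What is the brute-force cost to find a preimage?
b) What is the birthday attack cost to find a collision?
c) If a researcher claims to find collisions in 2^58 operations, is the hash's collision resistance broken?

Step 1: Preimage resistance requires brute-force of 2^110 operations.
Step 2: Collision resistance (birthday bound) = 2^(110/2) = 2^55.
Step 3: The claimed attack costs 2^58 operations.
Step 4: Since 2^58 >= 2^55, the claimed attack is no faster than the generic birthday attack, so this does not break collision resistance.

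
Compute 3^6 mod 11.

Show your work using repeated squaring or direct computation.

Step 1: Compute 3^6 mod 11 step by step, reducing modulo 11 at each step.
  3^1 mod 11 = 3
  3^2 mod 11 = (3 * 3) mod 11 = 9
  3^3 mod 11 = (9 * 3) mod 11 = 5
  3^4 mod 11 = (5 * 3) mod 11 = 4
  3^5 mod 11 = (4 * 3) mod 11 = 1
  3^6 mod 11 = (1 * 3) mod 11 = 3
Step 2: Result = 3.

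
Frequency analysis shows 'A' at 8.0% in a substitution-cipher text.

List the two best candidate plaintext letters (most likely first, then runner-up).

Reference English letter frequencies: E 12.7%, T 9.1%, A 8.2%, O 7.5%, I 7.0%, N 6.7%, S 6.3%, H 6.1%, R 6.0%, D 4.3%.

Step 1: Observed frequency of 'A' is 8.0%.
Step 2: Compute distances to each reference frequency and sort:
  A (8.2%): difference = 0.2% <-- BEST
  O (7.5%): difference = 0.5% <-- RUNNER-UP
  I (7.0%): difference = 1.0%
  T (9.1%): difference = 1.1%
  N (6.7%): difference = 1.3%
Step 3: Most likely is 'A' (8.2%, diff 0.2%); second most likely is 'O' (7.5%, diff 0.5%).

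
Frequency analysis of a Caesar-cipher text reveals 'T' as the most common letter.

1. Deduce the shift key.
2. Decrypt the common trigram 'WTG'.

Step 1: In English, 'E' is the most frequent letter (12.7%).
Step 2: The most frequent ciphertext letter is 'T' (position 19).
Step 3: Shift = (19 - 4) mod 26 = 15.
Step 4: Decrypt 'WTG' by shifting back 15:
  W -> H
  T -> E
  G -> R
Step 5: 'WTG' decrypts to 'HER'.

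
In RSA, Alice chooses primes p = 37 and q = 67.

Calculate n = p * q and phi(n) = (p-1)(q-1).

Step 1: n = p * q = 37 * 67 = 2479.
Step 2: phi(n) = (p-1)(q-1) = 36 * 66 = 2376.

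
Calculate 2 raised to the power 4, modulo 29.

Step 1: Compute 2^4 mod 29 step by step, reducing modulo 29 at each step.
  2^1 mod 29 = 2
  2^2 mod 29 = (2 * 2) mod 29 = 4
  2^3 mod 29 = (4 * 2) mod 29 = 8
  2^4 mod 29 = (8 * 2) mod 29 = 16
Step 2: Result = 16.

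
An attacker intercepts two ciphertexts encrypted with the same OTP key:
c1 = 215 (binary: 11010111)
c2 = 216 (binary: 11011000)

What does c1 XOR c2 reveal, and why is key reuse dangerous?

Step 1: c1 XOR c2 = (m1 XOR k) XOR (m2 XOR k).
Step 2: By XOR associativity/commutativity: = m1 XOR m2 XOR k XOR k = m1 XOR m2.
Step 3: 11010111 XOR 11011000 = 00001111 = 15.
Step 4: The key cancels out! An attacker learns m1 XOR m2 = 15, revealing the relationship between plaintexts.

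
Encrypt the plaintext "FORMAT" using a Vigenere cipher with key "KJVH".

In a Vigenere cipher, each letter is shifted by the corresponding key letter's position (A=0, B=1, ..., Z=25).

Step 1: Repeat key to match plaintext length:
  Plaintext: FORMAT
  Key:       KJVHKJ
Step 2: Encrypt each letter:
  F(5) + K(10) = (5+10) mod 26 = 15 = P
  O(14) + J(9) = (14+9) mod 26 = 23 = X
  R(17) + V(21) = (17+21) mod 26 = 12 = M
  M(12) + H(7) = (12+7) mod 26 = 19 = T
  A(0) + K(10) = (0+10) mod 26 = 10 = K
  T(19) + J(9) = (19+9) mod 26 = 2 = C
Ciphertext: PXMTKC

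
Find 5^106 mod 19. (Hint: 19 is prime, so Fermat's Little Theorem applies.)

Step 1: Since 19 is prime, by Fermat's Little Theorem: 5^18 = 1 (mod 19).
Step 2: Reduce exponent: 106 mod 18 = 16.
Step 3: So 5^106 = 5^16 (mod 19).
Step 4: 5^16 mod 19 = 16.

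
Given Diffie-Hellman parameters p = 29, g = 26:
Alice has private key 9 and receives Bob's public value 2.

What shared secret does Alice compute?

Step 1: s = B^a mod p = 2^9 mod 29.
  2^1 mod 29 = 2
  2^2 mod 29 = (2 * 2) mod 29 = 4
  2^3 mod 29 = (4 * 2) mod 29 = 8
  2^4 mod 29 = (8 * 2) mod 29 = 16
  2^5 mod 29 = (16 * 2) mod 29 = 3
  2^6 mod 29 = (3 * 2) mod 29 = 6
  2^7 mod 29 = (6 * 2) mod 29 = 12
  2^8 mod 29 = (12 * 2) mod 29 = 24
  2^9 mod 29 = (24 * 2) mod 29 = 19
Result: shared secret = 19.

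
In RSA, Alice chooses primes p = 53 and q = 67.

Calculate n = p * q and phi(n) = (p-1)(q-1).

Step 1: n = p * q = 53 * 67 = 3551.
Step 2: phi(n) = (p-1)(q-1) = 52 * 66 = 3432.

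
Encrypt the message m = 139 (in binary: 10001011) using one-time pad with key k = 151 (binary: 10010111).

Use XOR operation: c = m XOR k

Step 1: Write out the XOR operation bit by bit:
  Message: 10001011
  Key:     10010111
  XOR:     00011100
Step 2: Convert to decimal: 00011100 = 28.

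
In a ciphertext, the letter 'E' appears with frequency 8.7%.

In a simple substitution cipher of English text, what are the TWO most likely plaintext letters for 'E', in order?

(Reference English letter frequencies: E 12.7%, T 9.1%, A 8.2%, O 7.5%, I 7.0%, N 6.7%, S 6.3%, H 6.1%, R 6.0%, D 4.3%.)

Step 1: Observed frequency of 'E' is 8.7%.
Step 2: Compute distances to each reference frequency and sort:
  T (9.1%): difference = 0.4% <-- BEST
  A (8.2%): difference = 0.5% <-- RUNNER-UP
  O (7.5%): difference = 1.2%
  I (7.0%): difference = 1.7%
  N (6.7%): difference = 2.0%
Step 3: Most likely is 'T' (9.1%, diff 0.4%); second most likely is 'A' (8.2%, diff 0.5%).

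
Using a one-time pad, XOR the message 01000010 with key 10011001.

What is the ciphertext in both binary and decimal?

Step 1: Write out the XOR operation bit by bit:
  Message: 01000010
  Key:     10011001
  XOR:     11011011
Step 2: Convert to decimal: 11011011 = 219.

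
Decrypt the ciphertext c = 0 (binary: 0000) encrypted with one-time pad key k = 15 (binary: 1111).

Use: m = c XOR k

Step 1: XOR ciphertext with key:
  Ciphertext: 0000
  Key:        1111
  XOR:        1111
Step 2: Plaintext = 1111 = 15 in decimal.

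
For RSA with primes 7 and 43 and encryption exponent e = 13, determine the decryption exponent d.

Step 1: n = 7 * 43 = 301.
Step 2: phi(n) = 6 * 42 = 252.
Step 3: Find d such that 13 * d = 1 (mod 252).
Step 4: d = 13^(-1) mod 252 = 97.
Verification: 13 * 97 = 1261 = 5 * 252 + 1.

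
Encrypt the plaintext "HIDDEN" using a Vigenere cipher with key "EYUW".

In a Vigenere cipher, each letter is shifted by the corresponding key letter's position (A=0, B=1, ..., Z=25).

Step 1: Repeat key to match plaintext length:
  Plaintext: HIDDEN
  Key:       EYUWEY
Step 2: Encrypt each letter:
  H(7) + E(4) = (7+4) mod 26 = 11 = L
  I(8) + Y(24) = (8+24) mod 26 = 6 = G
  D(3) + U(20) = (3+20) mod 26 = 23 = X
  D(3) + W(22) = (3+22) mod 26 = 25 = Z
  E(4) + E(4) = (4+4) mod 26 = 8 = I
  N(13) + Y(24) = (13+24) mod 26 = 11 = L
Ciphertext: LGXZIL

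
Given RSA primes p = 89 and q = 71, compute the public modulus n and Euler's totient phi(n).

Step 1: n = p * q = 89 * 71 = 6319.
Step 2: phi(n) = (p-1)(q-1) = 88 * 70 = 6160.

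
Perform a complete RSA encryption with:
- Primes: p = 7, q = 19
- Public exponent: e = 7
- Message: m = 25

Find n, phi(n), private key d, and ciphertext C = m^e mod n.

Step 1: n = 7 * 19 = 133.
Step 2: phi(n) = (7-1)(19-1) = 6 * 18 = 108.
Step 3: Find d = 7^(-1) mod 108 = 31.
  Verify: 7 * 31 = 217 = 1 (mod 108).
Step 4: C = 25^7 mod 133 = 123.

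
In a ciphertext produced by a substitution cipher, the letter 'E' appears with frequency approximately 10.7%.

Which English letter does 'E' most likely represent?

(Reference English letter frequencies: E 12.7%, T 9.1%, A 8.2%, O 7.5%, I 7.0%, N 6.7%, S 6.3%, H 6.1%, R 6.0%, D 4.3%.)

Step 1: The observed frequency is 10.7%.
Step 2: Compare with English frequencies:
  E: 12.7% (difference: 2.0%)
  T: 9.1% (difference: 1.6%) <-- closest
  A: 8.2% (difference: 2.5%)
  O: 7.5% (difference: 3.2%)
  I: 7.0% (difference: 3.7%)
  N: 6.7% (difference: 4.0%)
  S: 6.3% (difference: 4.4%)
  H: 6.1% (difference: 4.6%)
  R: 6.0% (difference: 4.7%)
  D: 4.3% (difference: 6.4%)
Step 3: 'E' most likely represents 'T' (frequency 9.1%).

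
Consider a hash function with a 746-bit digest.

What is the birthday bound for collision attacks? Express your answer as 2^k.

Step 1: The birthday paradox gives collision probability ~50% after sqrt(2^n) = 2^(n/2) hashes.
Step 2: For 746-bit output: 2^(746/2) = 2^373.
Step 3: Approximately 2^373 hash computations needed.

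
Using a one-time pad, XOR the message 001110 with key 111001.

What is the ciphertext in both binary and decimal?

Step 1: Write out the XOR operation bit by bit:
  Message: 001110
  Key:     111001
  XOR:     110111
Step 2: Convert to decimal: 110111 = 55.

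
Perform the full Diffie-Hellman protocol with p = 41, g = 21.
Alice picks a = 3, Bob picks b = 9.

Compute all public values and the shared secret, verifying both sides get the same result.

Step 1: A = g^a mod p = 21^3 mod 41 = 36.
Step 2: B = g^b mod p = 21^9 mod 41 = 39.
Step 3: Alice computes s = B^a mod p = 39^3 mod 41 = 33.
Step 4: Bob computes s = A^b mod p = 36^9 mod 41 = 33.
Both sides agree: shared secret = 33.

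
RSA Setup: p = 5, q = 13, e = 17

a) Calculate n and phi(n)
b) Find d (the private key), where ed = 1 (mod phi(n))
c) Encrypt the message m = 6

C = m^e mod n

Step 1: n = 5 * 13 = 65.
Step 2: phi(n) = (5-1)(13-1) = 4 * 12 = 48.
Step 3: Find d = 17^(-1) mod 48 = 17.
  Verify: 17 * 17 = 289 = 1 (mod 48).
Step 4: C = 6^17 mod 65 = 41.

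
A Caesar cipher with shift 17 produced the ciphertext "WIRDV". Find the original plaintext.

Step 1: Reverse the shift by subtracting 17 from each letter position.
  W (position 22) -> position (22-17) mod 26 = 5 -> F
  I (position 8) -> position (8-17) mod 26 = 17 -> R
  R (position 17) -> position (17-17) mod 26 = 0 -> A
  D (position 3) -> position (3-17) mod 26 = 12 -> M
  V (position 21) -> position (21-17) mod 26 = 4 -> E
Decrypted message: FRAME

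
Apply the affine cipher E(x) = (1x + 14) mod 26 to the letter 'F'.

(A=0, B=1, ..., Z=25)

Step 1: Convert 'F' to number: x = 5.
Step 2: E(5) = (1 * 5 + 14) mod 26 = 19 mod 26 = 19.
Step 3: Convert 19 back to letter: T.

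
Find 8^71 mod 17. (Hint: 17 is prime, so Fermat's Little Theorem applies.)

Step 1: Since 17 is prime, by Fermat's Little Theorem: 8^16 = 1 (mod 17).
Step 2: Reduce exponent: 71 mod 16 = 7.
Step 3: So 8^71 = 8^7 (mod 17).
Step 4: 8^7 mod 17 = 15.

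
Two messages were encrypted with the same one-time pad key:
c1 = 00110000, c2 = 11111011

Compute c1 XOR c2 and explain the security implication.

Step 1: c1 XOR c2 = (m1 XOR k) XOR (m2 XOR k).
Step 2: By XOR associativity/commutativity: = m1 XOR m2 XOR k XOR k = m1 XOR m2.
Step 3: 00110000 XOR 11111011 = 11001011 = 203.
Step 4: The key cancels out! An attacker learns m1 XOR m2 = 203, revealing the relationship between plaintexts.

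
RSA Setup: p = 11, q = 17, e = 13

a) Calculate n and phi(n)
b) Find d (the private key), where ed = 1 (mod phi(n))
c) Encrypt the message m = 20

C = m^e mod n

Step 1: n = 11 * 17 = 187.
Step 2: phi(n) = (11-1)(17-1) = 10 * 16 = 160.
Step 3: Find d = 13^(-1) mod 160 = 37.
  Verify: 13 * 37 = 481 = 1 (mod 160).
Step 4: C = 20^13 mod 187 = 80.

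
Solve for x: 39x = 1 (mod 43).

Step 1: We need x such that 39 * x = 1 (mod 43).
Step 2: Using the extended Euclidean algorithm or trial:
  39 * 32 = 1248 = 29 * 43 + 1.
Step 3: Since 1248 mod 43 = 1, the inverse is x = 32.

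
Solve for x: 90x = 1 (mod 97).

Step 1: We need x such that 90 * x = 1 (mod 97).
Step 2: Using the extended Euclidean algorithm or trial:
  90 * 83 = 7470 = 77 * 97 + 1.
Step 3: Since 7470 mod 97 = 1, the inverse is x = 83.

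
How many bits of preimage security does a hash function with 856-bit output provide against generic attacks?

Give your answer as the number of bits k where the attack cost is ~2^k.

Step 1: The hash has a 856-bit output.
Step 2: Preimage resistance means: given a digest h(x), it should be infeasible to find any input that hashes to it.
With a 856-bit output there are 2^856 possible digests, so a generic brute-force preimage search costs about 2^856 evaluations.
Step 3: Security level = 856 bits.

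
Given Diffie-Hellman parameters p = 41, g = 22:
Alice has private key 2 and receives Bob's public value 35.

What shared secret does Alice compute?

Step 1: s = B^a mod p = 35^2 mod 41.
  35^1 mod 41 = 35
  35^2 mod 41 = (35 * 35) mod 41 = 36
Result: shared secret = 36.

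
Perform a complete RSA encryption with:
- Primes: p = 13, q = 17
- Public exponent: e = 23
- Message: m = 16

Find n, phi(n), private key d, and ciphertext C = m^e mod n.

Step 1: n = 13 * 17 = 221.
Step 2: phi(n) = (13-1)(17-1) = 12 * 16 = 192.
Step 3: Find d = 23^(-1) mod 192 = 167.
  Verify: 23 * 167 = 3841 = 1 (mod 192).
Step 4: C = 16^23 mod 221 = 152.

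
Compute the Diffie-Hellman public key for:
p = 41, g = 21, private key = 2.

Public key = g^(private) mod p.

Step 1: A = g^a mod p = 21^2 mod 41.
  21^1 mod 41 = 21
  21^2 mod 41 = (21 * 21) mod 41 = 31
Result: A = 31.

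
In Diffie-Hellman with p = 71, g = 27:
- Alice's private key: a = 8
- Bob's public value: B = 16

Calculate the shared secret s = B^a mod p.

Step 1: s = B^a mod p = 16^8 mod 71.
  16^1 mod 71 = 16
  16^2 mod 71 = (16 * 16) mod 71 = 43
  16^3 mod 71 = (43 * 16) mod 71 = 49
  16^4 mod 71 = (49 * 16) mod 71 = 3
  16^5 mod 71 = (3 * 16) mod 71 = 48
  16^6 mod 71 = (48 * 16) mod 71 = 58
  16^7 mod 71 = (58 * 16) mod 71 = 5
  16^8 mod 71 = (5 * 16) mod 71 = 9
Result: shared secret = 9.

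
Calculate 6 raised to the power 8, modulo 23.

Step 1: Compute 6^8 mod 23 step by step, reducing modulo 23 at each step.
  6^1 mod 23 = 6
  6^2 mod 23 = (6 * 6) mod 23 = 13
  6^3 mod 23 = (13 * 6) mod 23 = 9
  6^4 mod 23 = (9 * 6) mod 23 = 8
  6^5 mod 23 = (8 * 6) mod 23 = 2
  6^6 mod 23 = (2 * 6) mod 23 = 12
  6^7 mod 23 = (12 * 6) mod 23 = 3
  6^8 mod 23 = (3 * 6) mod 23 = 18
Step 2: Result = 18.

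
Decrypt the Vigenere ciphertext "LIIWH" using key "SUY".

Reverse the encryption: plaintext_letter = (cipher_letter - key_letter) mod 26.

Step 1: Extend key: SUYSU
Step 2: Decrypt each letter (c - k) mod 26:
  L(11) - S(18) = (11-18) mod 26 = 19 = T
  I(8) - U(20) = (8-20) mod 26 = 14 = O
  I(8) - Y(24) = (8-24) mod 26 = 10 = K
  W(22) - S(18) = (22-18) mod 26 = 4 = E
  H(7) - U(20) = (7-20) mod 26 = 13 = N
Plaintext: TOKEN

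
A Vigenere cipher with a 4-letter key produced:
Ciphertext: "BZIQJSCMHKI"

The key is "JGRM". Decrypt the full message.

Step 1: Key 'JGRM' has length 4. Extended key: JGRMJGRMJGR
Step 2: Decrypt each position:
  B(1) - J(9) = 18 = S
  Z(25) - G(6) = 19 = T
  I(8) - R(17) = 17 = R
  Q(16) - M(12) = 4 = E
  J(9) - J(9) = 0 = A
  S(18) - G(6) = 12 = M
  C(2) - R(17) = 11 = L
  M(12) - M(12) = 0 = A
  H(7) - J(9) = 24 = Y
  K(10) - G(6) = 4 = E
  I(8) - R(17) = 17 = R
Plaintext: STREAMLAYER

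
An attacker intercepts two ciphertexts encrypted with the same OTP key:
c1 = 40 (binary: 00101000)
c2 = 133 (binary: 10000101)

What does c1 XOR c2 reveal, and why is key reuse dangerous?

Step 1: c1 XOR c2 = (m1 XOR k) XOR (m2 XOR k).
Step 2: By XOR associativity/commutativity: = m1 XOR m2 XOR k XOR k = m1 XOR m2.
Step 3: 00101000 XOR 10000101 = 10101101 = 173.
Step 4: The key cancels out! An attacker learns m1 XOR m2 = 173, revealing the relationship between plaintexts.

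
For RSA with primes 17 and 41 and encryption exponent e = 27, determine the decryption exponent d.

Step 1: n = 17 * 41 = 697.
Step 2: phi(n) = 16 * 40 = 640.
Step 3: Find d such that 27 * d = 1 (mod 640).
Step 4: d = 27^(-1) mod 640 = 403.
Verification: 27 * 403 = 10881 = 17 * 640 + 1.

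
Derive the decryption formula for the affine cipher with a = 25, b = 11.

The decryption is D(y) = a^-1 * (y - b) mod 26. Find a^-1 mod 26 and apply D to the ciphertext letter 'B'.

Step 1: Find a^-1, the modular inverse of 25 mod 26.
Step 2: We need 25 * a^-1 = 1 (mod 26).
Step 3: 25 * 25 = 625 = 24 * 26 + 1, so a^-1 = 25.
Step 4: D(y) = 25(y - 11) mod 26.
Step 5: Apply to 'B' (y = 1): D(1) = 25 * (1 - 11) mod 26 = 25 * -10 mod 26 = 10 -> 'K'.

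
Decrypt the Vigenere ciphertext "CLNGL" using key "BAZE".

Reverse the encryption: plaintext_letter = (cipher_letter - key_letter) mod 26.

Step 1: Extend key: BAZEB
Step 2: Decrypt each letter (c - k) mod 26:
  C(2) - B(1) = (2-1) mod 26 = 1 = B
  L(11) - A(0) = (11-0) mod 26 = 11 = L
  N(13) - Z(25) = (13-25) mod 26 = 14 = O
  G(6) - E(4) = (6-4) mod 26 = 2 = C
  L(11) - B(1) = (11-1) mod 26 = 10 = K
Plaintext: BLOCK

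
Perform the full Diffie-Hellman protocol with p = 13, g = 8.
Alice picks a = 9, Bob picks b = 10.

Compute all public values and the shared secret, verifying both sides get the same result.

Step 1: A = g^a mod p = 8^9 mod 13 = 8.
Step 2: B = g^b mod p = 8^10 mod 13 = 12.
Step 3: Alice computes s = B^a mod p = 12^9 mod 13 = 12.
Step 4: Bob computes s = A^b mod p = 8^10 mod 13 = 12.
Both sides agree: shared secret = 12.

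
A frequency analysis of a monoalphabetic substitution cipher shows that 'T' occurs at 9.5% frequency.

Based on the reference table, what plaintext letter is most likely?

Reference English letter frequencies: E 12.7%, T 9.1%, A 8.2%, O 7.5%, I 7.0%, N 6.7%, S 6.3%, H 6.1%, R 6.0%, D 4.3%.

Step 1: The observed frequency is 9.5%.
Step 2: Compare with English frequencies:
  E: 12.7% (difference: 3.2%)
  T: 9.1% (difference: 0.4%) <-- closest
  A: 8.2% (difference: 1.3%)
  O: 7.5% (difference: 2.0%)
  I: 7.0% (difference: 2.5%)
  N: 6.7% (difference: 2.8%)
  S: 6.3% (difference: 3.2%)
  H: 6.1% (difference: 3.4%)
  R: 6.0% (difference: 3.5%)
  D: 4.3% (difference: 5.2%)
Step 3: 'T' most likely represents 'T' (frequency 9.1%).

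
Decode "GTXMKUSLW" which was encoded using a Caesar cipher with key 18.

Step 1: Reverse the shift by subtracting 18 from each letter position.
  G (position 6) -> position (6-18) mod 26 = 14 -> O
  T (position 19) -> position (19-18) mod 26 = 1 -> B
  X (position 23) -> position (23-18) mod 26 = 5 -> F
  M (position 12) -> position (12-18) mod 26 = 20 -> U
  K (position 10) -> position (10-18) mod 26 = 18 -> S
  U (position 20) -> position (20-18) mod 26 = 2 -> C
  S (position 18) -> position (18-18) mod 26 = 0 -> A
  L (position 11) -> position (11-18) mod 26 = 19 -> T
  W (position 22) -> position (22-18) mod 26 = 4 -> E
Decrypted message: OBFUSCATE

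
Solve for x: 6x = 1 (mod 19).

Step 1: We need x such that 6 * x = 1 (mod 19).
Step 2: Using the extended Euclidean algorithm or trial:
  6 * 16 = 96 = 5 * 19 + 1.
Step 3: Since 96 mod 19 = 1, the inverse is x = 16.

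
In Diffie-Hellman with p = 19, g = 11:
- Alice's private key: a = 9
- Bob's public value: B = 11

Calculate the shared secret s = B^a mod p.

Step 1: s = B^a mod p = 11^9 mod 19.
  11^1 mod 19 = 11
  11^2 mod 19 = (11 * 11) mod 19 = 7
  11^3 mod 19 = (7 * 11) mod 19 = 1
  11^4 mod 19 = (1 * 11) mod 19 = 11
  11^5 mod 19 = (11 * 11) mod 19 = 7
  11^6 mod 19 = (7 * 11) mod 19 = 1
  11^7 mod 19 = (1 * 11) mod 19 = 11
  11^8 mod 19 = (11 * 11) mod 19 = 7
  11^9 mod 19 = (7 * 11) mod 19 = 1
Result: shared secret = 1.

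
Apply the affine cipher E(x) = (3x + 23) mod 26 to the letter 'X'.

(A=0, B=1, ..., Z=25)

Step 1: Convert 'X' to number: x = 23.
Step 2: E(23) = (3 * 23 + 23) mod 26 = 92 mod 26 = 14.
Step 3: Convert 14 back to letter: O.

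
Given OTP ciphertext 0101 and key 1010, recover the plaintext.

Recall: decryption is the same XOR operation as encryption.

Step 1: XOR ciphertext with key:
  Ciphertext: 0101
  Key:        1010
  XOR:        1111
Step 2: Plaintext = 1111 = 15 in decimal.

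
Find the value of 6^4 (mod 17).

Step 1: Compute 6^4 mod 17 step by step, reducing modulo 17 at each step.
  6^1 mod 17 = 6
  6^2 mod 17 = (6 * 6) mod 17 = 2
  6^3 mod 17 = (2 * 6) mod 17 = 12
  6^4 mod 17 = (12 * 6) mod 17 = 4
Step 2: Result = 4.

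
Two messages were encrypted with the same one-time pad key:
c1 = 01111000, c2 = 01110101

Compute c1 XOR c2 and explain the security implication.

Step 1: c1 XOR c2 = (m1 XOR k) XOR (m2 XOR k).
Step 2: By XOR associativity/commutativity: = m1 XOR m2 XOR k XOR k = m1 XOR m2.
Step 3: 01111000 XOR 01110101 = 00001101 = 13.
Step 4: The key cancels out! An attacker learns m1 XOR m2 = 13, revealing the relationship between plaintexts.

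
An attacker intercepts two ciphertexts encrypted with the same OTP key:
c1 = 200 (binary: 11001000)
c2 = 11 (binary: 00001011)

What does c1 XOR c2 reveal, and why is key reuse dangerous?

Step 1: c1 XOR c2 = (m1 XOR k) XOR (m2 XOR k).
Step 2: By XOR associativity/commutativity: = m1 XOR m2 XOR k XOR k = m1 XOR m2.
Step 3: 11001000 XOR 00001011 = 11000011 = 195.
Step 4: The key cancels out! An attacker learns m1 XOR m2 = 195, revealing the relationship between plaintexts.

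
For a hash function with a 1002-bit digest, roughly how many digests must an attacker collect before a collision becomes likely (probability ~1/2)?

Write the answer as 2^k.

Step 1: The birthday paradox gives collision probability ~50% after sqrt(2^n) = 2^(n/2) hashes.
Step 2: For 1002-bit output: 2^(1002/2) = 2^501.
Step 3: Approximately 2^501 hash computations needed.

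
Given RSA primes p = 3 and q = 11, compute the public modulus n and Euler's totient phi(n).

Step 1: n = p * q = 3 * 11 = 33.
Step 2: phi(n) = (p-1)(q-1) = 2 * 10 = 20.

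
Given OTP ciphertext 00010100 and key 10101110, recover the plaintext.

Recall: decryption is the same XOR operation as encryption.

Step 1: XOR ciphertext with key:
  Ciphertext: 00010100
  Key:        10101110
  XOR:        10111010
Step 2: Plaintext = 10111010 = 186 in decimal.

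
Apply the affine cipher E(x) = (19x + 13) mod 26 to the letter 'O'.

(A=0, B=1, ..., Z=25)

Step 1: Convert 'O' to number: x = 14.
Step 2: E(14) = (19 * 14 + 13) mod 26 = 279 mod 26 = 19.
Step 3: Convert 19 back to letter: T.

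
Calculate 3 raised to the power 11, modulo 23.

Step 1: Compute 3^11 mod 23 step by step, reducing modulo 23 at each step.
  3^1 mod 23 = 3
  3^2 mod 23 = (3 * 3) mod 23 = 9
  3^3 mod 23 = (9 * 3) mod 23 = 4
  3^4 mod 23 = (4 * 3) mod 23 = 12
  3^5 mod 23 = (12 * 3) mod 23 = 13
  3^6 mod 23 = (13 * 3) mod 23 = 16
  3^7 mod 23 = (16 * 3) mod 23 = 2
  3^8 mod 23 = (2 * 3) mod 23 = 6
  3^9 mod 23 = (6 * 3) mod 23 = 18
  3^10 mod 23 = (18 * 3) mod 23 = 8
  3^11 mod 23 = (8 * 3) mod 23 = 1
Step 2: Result = 1.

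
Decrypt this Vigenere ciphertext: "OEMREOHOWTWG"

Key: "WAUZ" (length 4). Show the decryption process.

Step 1: Key 'WAUZ' has length 4. Extended key: WAUZWAUZWAUZ
Step 2: Decrypt each position:
  O(14) - W(22) = 18 = S
  E(4) - A(0) = 4 = E
  M(12) - U(20) = 18 = S
  R(17) - Z(25) = 18 = S
  E(4) - W(22) = 8 = I
  O(14) - A(0) = 14 = O
  H(7) - U(20) = 13 = N
  O(14) - Z(25) = 15 = P
  W(22) - W(22) = 0 = A
  T(19) - A(0) = 19 = T
  W(22) - U(20) = 2 = C
  G(6) - Z(25) = 7 = H
Plaintext: SESSIONPATCH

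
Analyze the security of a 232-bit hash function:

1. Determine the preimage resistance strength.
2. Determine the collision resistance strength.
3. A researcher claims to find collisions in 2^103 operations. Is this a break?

Step 1: Preimage resistance requires brute-force of 2^232 operations.
Step 2: Collision resistance (birthday bound) = 2^(232/2) = 2^116.
Step 3: The claimed attack costs 2^103 operations.
Step 4: Since 2^103 < 2^116, the claimed attack beats the generic birthday bound, so collision resistance is broken.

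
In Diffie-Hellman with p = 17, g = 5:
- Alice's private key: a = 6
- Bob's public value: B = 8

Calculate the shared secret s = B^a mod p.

Step 1: s = B^a mod p = 8^6 mod 17.
  8^1 mod 17 = 8
  8^2 mod 17 = (8 * 8) mod 17 = 13
  8^3 mod 17 = (13 * 8) mod 17 = 2
  8^4 mod 17 = (2 * 8) mod 17 = 16
  8^5 mod 17 = (16 * 8) mod 17 = 9
  8^6 mod 17 = (9 * 8) mod 17 = 4
Result: shared secret = 4.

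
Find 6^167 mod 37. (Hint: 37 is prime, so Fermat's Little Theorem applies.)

Step 1: Since 37 is prime, by Fermat's Little Theorem: 6^36 = 1 (mod 37).
Step 2: Reduce exponent: 167 mod 36 = 23.
Step 3: So 6^167 = 6^23 (mod 37).
Step 4: 6^23 mod 37 = 31.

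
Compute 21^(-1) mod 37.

Step 1: We need x such that 21 * x = 1 (mod 37).
Step 2: Using the extended Euclidean algorithm or trial:
  21 * 30 = 630 = 17 * 37 + 1.
Step 3: Since 630 mod 37 = 1, the inverse is x = 30.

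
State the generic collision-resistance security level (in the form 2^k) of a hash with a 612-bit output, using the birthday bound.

Step 1: The birthday paradox gives collision probability ~50% after sqrt(2^n) = 2^(n/2) hashes.
Step 2: For 612-bit output: 2^(612/2) = 2^306.
Step 3: Approximately 2^306 hash computations needed.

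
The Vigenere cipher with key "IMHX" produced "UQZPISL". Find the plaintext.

Step 1: Extend key: IMHXIMH
Step 2: Decrypt each letter (c - k) mod 26:
  U(20) - I(8) = (20-8) mod 26 = 12 = M
  Q(16) - M(12) = (16-12) mod 26 = 4 = E
  Z(25) - H(7) = (25-7) mod 26 = 18 = S
  P(15) - X(23) = (15-23) mod 26 = 18 = S
  I(8) - I(8) = (8-8) mod 26 = 0 = A
  S(18) - M(12) = (18-12) mod 26 = 6 = G
  L(11) - H(7) = (11-7) mod 26 = 4 = E
Plaintext: MESSAGE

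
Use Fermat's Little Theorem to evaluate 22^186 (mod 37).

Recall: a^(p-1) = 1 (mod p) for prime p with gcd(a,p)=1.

Step 1: Since 37 is prime, by Fermat's Little Theorem: 22^36 = 1 (mod 37).
Step 2: Reduce exponent: 186 mod 36 = 6.
Step 3: So 22^186 = 22^6 (mod 37).
Step 4: 22^6 mod 37 = 27.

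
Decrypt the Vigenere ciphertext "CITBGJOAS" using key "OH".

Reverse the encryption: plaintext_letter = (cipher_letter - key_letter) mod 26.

Step 1: Extend key: OHOHOHOHO
Step 2: Decrypt each letter (c - k) mod 26:
  C(2) - O(14) = (2-14) mod 26 = 14 = O
  I(8) - H(7) = (8-7) mod 26 = 1 = B
  T(19) - O(14) = (19-14) mod 26 = 5 = F
  B(1) - H(7) = (1-7) mod 26 = 20 = U
  G(6) - O(14) = (6-14) mod 26 = 18 = S
  J(9) - H(7) = (9-7) mod 26 = 2 = C
  O(14) - O(14) = (14-14) mod 26 = 0 = A
  A(0) - H(7) = (0-7) mod 26 = 19 = T
  S(18) - O(14) = (18-14) mod 26 = 4 = E
Plaintext: OBFUSCATE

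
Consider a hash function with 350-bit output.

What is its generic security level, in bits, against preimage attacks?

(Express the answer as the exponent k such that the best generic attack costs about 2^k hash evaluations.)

Step 1: The hash has a 350-bit output.
Step 2: Preimage resistance means: given a digest h(x), it should be infeasible to find any input that hashes to it.
With a 350-bit output there are 2^350 possible digests, so a generic brute-force preimage search costs about 2^350 evaluations.
Step 3: Security level = 350 bits.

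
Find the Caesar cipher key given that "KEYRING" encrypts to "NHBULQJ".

Step 1: Compare first letters: K (position 10) -> N (position 13).
Step 2: Shift = (13 - 10) mod 26 = 3.
The shift value is 3.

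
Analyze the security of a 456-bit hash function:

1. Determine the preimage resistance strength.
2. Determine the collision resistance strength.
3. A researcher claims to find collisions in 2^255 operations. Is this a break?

Step 1: Preimage resistance requires brute-force of 2^456 operations.
Step 2: Collision resistance (birthday bound) = 2^(456/2) = 2^228.
Step 3: The claimed attack costs 2^255 operations.
Step 4: Since 2^255 >= 2^228, the claimed attack is no faster than the generic birthday attack, so this does not break collision resistance.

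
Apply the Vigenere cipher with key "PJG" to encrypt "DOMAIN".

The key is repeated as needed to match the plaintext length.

Step 1: Repeat key to match plaintext length:
  Plaintext: DOMAIN
  Key:       PJGPJG
Step 2: Encrypt each letter:
  D(3) + P(15) = (3+15) mod 26 = 18 = S
  O(14) + J(9) = (14+9) mod 26 = 23 = X
  M(12) + G(6) = (12+6) mod 26 = 18 = S
  A(0) + P(15) = (0+15) mod 26 = 15 = P
  I(8) + J(9) = (8+9) mod 26 = 17 = R
  N(13) + G(6) = (13+6) mod 26 = 19 = T
Ciphertext: SXSPRT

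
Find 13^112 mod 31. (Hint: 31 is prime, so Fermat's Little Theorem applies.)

Step 1: Since 31 is prime, by Fermat's Little Theorem: 13^30 = 1 (mod 31).
Step 2: Reduce exponent: 112 mod 30 = 22.
Step 3: So 13^112 = 13^22 (mod 31).
Step 4: 13^22 mod 31 = 9.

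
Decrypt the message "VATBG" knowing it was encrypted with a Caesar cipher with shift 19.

Step 1: Reverse the shift by subtracting 19 from each letter position.
  V (position 21) -> position (21-19) mod 26 = 2 -> C
  A (position 0) -> position (0-19) mod 26 = 7 -> H
  T (position 19) -> position (19-19) mod 26 = 0 -> A
  B (position 1) -> position (1-19) mod 26 = 8 -> I
  G (position 6) -> position (6-19) mod 26 = 13 -> N
Decrypted message: CHAIN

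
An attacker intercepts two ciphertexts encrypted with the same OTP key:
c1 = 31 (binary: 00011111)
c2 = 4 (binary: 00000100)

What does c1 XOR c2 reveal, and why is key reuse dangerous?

Step 1: c1 XOR c2 = (m1 XOR k) XOR (m2 XOR k).
Step 2: By XOR associativity/commutativity: = m1 XOR m2 XOR k XOR k = m1 XOR m2.
Step 3: 00011111 XOR 00000100 = 00011011 = 27.
Step 4: The key cancels out! An attacker learns m1 XOR m2 = 27, revealing the relationship between plaintexts.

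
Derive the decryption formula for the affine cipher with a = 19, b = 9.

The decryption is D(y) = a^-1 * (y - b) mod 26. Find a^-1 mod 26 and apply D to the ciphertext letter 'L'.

Step 1: Find a^-1, the modular inverse of 19 mod 26.
Step 2: We need 19 * a^-1 = 1 (mod 26).
Step 3: 19 * 11 = 209 = 8 * 26 + 1, so a^-1 = 11.
Step 4: D(y) = 11(y - 9) mod 26.
Step 5: Apply to 'L' (y = 11): D(11) = 11 * (11 - 9) mod 26 = 11 * 2 mod 26 = 22 -> 'W'.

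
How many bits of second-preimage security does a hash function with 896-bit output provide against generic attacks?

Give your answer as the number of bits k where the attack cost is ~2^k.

Step 1: The hash has a 896-bit output.
Step 2: Second-preimage resistance means: given a specific input x, it should be infeasible to find a different y with h(y) = h(x).
With a 896-bit output, a generic search for a second preimage costs about 2^896 evaluations (each trial matches the fixed target with probability 2^-896).
Step 3: Security level = 896 bits.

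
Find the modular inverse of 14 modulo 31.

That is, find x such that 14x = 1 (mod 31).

Step 1: We need x such that 14 * x = 1 (mod 31).
Step 2: Using the extended Euclidean algorithm or trial:
  14 * 20 = 280 = 9 * 31 + 1.
Step 3: Since 280 mod 31 = 1, the inverse is x = 20.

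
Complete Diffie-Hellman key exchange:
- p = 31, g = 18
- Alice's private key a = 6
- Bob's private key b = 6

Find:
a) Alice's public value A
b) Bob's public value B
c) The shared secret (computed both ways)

Step 1: A = g^a mod p = 18^6 mod 31 = 16.
Step 2: B = g^b mod p = 18^6 mod 31 = 16.
Step 3: Alice computes s = B^a mod p = 16^6 mod 31 = 16.
Step 4: Bob computes s = A^b mod p = 16^6 mod 31 = 16.
Both sides agree: shared secret = 16.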